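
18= 18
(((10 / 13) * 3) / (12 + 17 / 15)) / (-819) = -50 / 233051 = -0.00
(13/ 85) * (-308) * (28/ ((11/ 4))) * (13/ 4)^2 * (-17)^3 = 124446868/ 5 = 24889373.60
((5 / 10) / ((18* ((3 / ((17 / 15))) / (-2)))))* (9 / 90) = -17 / 8100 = -0.00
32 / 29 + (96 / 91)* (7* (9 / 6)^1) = 4592 / 377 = 12.18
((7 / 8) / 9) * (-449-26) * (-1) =3325 / 72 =46.18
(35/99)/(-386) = -35/38214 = -0.00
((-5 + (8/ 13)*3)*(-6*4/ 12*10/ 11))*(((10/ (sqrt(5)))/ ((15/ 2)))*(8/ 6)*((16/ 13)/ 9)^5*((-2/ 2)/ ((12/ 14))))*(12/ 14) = -2751463424*sqrt(5)/ 28216806219459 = -0.00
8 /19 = 0.42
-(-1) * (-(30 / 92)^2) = -225 / 2116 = -0.11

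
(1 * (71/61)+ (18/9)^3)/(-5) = -559/305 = -1.83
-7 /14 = -0.50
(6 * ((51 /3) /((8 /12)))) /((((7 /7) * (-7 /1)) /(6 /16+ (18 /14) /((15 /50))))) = -39933 /392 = -101.87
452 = 452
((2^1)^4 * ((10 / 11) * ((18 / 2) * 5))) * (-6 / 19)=-43200 / 209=-206.70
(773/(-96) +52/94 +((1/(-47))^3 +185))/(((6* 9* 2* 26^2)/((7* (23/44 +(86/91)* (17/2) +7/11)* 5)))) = 325568724767725/416227995076608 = 0.78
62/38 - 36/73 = 1579/1387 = 1.14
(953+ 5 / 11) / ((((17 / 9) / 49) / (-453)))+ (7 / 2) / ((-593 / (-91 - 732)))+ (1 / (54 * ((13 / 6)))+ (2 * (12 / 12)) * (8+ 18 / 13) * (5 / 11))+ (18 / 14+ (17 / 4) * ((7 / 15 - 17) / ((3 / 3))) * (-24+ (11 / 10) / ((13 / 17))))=-50871676131484973 / 4540986450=-11202780.87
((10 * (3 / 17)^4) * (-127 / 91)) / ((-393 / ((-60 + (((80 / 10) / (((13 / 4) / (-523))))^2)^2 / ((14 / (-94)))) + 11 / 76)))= -282622469620509967516875 / 444953367520298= -635173234.43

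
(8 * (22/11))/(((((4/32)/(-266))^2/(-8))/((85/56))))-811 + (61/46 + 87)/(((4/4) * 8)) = -323766812145/368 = -879801119.96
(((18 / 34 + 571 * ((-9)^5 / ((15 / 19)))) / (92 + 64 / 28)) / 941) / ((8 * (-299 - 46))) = 1411742381 / 8094482000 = 0.17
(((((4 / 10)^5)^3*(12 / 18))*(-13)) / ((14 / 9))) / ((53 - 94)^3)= 1277952 / 14723114013671875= 0.00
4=4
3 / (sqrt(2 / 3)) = 3 *sqrt(6) / 2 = 3.67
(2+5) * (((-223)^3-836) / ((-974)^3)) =77632821 / 924010424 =0.08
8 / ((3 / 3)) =8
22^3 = 10648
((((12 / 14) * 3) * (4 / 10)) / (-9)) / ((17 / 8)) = -32 / 595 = -0.05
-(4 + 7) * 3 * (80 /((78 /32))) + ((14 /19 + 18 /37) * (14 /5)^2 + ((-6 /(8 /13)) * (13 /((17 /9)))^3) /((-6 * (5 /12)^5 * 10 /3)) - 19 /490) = 796219894180652883 /68752982593750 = 11580.88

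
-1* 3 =-3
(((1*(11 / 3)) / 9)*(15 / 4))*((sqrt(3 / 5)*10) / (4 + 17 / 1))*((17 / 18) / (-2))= -935*sqrt(15) / 13608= -0.27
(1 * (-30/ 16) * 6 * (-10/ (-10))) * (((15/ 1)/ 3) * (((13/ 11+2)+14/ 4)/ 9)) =-3675/ 88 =-41.76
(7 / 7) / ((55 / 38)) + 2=148 / 55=2.69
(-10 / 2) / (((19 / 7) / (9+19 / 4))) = -1925 / 76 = -25.33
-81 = -81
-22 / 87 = -0.25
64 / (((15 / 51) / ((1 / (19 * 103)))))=1088 / 9785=0.11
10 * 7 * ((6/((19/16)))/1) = 353.68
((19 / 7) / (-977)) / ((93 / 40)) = -760 / 636027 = -0.00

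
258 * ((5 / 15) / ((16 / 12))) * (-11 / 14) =-1419 / 28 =-50.68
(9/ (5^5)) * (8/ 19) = 72/ 59375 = 0.00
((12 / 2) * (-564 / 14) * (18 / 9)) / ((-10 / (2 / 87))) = 1.11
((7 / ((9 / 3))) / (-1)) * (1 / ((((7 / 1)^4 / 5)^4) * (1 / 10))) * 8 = -50000 / 14242684529829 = -0.00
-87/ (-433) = 87/ 433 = 0.20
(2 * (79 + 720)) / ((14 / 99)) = 11300.14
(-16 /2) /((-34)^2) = -2 /289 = -0.01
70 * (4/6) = 140/3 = 46.67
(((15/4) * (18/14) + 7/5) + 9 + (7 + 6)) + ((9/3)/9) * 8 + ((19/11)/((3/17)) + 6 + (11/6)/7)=30979/660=46.94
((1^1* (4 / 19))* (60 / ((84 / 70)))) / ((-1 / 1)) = -200 / 19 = -10.53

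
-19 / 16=-1.19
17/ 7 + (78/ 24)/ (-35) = 327/ 140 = 2.34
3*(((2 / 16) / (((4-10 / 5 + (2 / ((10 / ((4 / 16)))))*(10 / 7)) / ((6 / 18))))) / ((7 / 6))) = 3 / 58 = 0.05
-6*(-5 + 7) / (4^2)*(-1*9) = 27 / 4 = 6.75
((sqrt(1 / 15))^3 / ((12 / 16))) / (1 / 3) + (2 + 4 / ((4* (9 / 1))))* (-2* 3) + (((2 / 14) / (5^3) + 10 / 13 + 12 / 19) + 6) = -3413509 / 648375 + 4* sqrt(15) / 225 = -5.20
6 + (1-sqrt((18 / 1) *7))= 7-3 *sqrt(14)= -4.22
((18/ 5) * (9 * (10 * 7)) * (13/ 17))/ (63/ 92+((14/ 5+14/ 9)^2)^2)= 1589008590000/ 330360836137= 4.81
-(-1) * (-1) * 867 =-867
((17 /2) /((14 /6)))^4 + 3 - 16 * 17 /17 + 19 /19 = 6304209 /38416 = 164.10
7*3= 21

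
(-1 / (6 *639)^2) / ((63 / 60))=-5 / 77172669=-0.00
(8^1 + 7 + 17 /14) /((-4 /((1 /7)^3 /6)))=-227 /115248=-0.00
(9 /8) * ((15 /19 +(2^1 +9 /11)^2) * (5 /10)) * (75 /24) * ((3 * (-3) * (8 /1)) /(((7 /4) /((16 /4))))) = -40649850 /16093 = -2525.93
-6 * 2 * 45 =-540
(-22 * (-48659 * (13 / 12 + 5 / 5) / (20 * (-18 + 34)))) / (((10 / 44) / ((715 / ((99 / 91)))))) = 34825976185 / 1728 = 20153921.40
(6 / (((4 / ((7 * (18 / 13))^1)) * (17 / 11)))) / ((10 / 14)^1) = 14553 / 1105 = 13.17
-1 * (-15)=15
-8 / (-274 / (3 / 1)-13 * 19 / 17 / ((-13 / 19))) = 408 / 3575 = 0.11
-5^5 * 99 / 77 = -28125 / 7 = -4017.86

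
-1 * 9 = -9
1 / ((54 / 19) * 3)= 19 / 162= 0.12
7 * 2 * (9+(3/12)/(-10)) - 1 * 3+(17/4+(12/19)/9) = 72373/570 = 126.97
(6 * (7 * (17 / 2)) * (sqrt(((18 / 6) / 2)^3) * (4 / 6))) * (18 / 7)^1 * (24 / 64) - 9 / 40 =-9 / 40 + 1377 * sqrt(6) / 8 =421.39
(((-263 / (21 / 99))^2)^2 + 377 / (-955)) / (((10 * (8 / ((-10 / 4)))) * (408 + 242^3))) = -2709269010288225089 / 519965003962880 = -5210.48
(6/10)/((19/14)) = 42/95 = 0.44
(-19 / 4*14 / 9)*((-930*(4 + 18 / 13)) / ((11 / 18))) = 8658300 / 143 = 60547.55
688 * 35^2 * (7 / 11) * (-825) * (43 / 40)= -475655250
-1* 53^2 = -2809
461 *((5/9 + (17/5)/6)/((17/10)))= 46561/153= 304.32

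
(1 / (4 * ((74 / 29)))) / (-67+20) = -29 / 13912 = -0.00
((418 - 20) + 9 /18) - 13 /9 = 7147 /18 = 397.06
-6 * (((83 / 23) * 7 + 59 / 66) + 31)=-86761 / 253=-342.93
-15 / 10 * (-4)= 6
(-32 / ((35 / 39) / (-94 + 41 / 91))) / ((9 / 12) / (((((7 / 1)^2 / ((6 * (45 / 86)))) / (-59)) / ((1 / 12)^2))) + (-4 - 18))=-2249066496 / 14846555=-151.49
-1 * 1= -1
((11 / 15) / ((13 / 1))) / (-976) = -11 / 190320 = -0.00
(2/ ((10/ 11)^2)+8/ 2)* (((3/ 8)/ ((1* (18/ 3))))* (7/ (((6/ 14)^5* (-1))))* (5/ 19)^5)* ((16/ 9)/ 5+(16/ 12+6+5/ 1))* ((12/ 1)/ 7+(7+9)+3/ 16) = -51471221109875/ 924198999552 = -55.69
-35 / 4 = -8.75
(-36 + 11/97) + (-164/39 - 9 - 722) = -2917040/3783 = -771.09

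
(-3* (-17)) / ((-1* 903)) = -17 / 301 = -0.06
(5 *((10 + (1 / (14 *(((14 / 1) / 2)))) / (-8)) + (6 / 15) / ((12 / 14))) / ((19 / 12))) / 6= 5.51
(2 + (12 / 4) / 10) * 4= 46 / 5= 9.20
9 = 9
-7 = -7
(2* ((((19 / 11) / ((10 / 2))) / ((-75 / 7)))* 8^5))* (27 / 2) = -39223296 / 1375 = -28526.03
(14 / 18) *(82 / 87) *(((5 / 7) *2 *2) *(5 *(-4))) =-32800 / 783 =-41.89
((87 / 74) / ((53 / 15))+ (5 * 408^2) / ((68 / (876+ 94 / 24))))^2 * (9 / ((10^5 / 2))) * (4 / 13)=642338021291814712881 / 99983546000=6424437289.83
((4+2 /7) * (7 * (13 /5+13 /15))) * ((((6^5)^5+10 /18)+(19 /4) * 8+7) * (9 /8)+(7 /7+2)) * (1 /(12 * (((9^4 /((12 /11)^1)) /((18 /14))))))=3326343699501775066634 /56133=59258256275306416.31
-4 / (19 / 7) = -28 / 19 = -1.47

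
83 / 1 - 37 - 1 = 45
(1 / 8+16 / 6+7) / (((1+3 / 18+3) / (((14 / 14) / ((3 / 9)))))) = 141 / 20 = 7.05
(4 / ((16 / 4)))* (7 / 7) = 1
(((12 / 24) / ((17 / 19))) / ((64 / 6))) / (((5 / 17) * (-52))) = -57 / 16640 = -0.00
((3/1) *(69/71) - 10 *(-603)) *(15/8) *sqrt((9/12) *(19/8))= 6425055 *sqrt(114)/4544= 15097.01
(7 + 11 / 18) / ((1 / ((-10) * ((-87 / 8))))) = 19865 / 24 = 827.71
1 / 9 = 0.11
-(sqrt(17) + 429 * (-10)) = 4290 - sqrt(17) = 4285.88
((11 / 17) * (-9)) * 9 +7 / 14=-1765 / 34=-51.91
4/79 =0.05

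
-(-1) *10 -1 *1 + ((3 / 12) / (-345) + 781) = 1090199 / 1380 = 790.00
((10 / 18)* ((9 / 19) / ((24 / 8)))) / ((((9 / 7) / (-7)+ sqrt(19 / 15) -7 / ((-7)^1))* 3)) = 0.02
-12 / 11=-1.09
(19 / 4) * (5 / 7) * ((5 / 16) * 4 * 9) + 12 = 5619 / 112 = 50.17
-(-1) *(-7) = -7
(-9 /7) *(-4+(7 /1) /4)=2.89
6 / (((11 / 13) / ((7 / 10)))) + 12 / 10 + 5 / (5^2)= 70 / 11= 6.36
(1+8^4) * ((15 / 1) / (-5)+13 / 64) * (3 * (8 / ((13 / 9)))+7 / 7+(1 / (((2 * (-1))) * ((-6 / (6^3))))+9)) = -511238.63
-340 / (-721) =340 / 721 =0.47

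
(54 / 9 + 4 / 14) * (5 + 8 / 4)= 44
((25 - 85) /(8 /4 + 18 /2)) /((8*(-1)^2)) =-15 /22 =-0.68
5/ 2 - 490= -975/ 2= -487.50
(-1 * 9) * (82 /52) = -369 /26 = -14.19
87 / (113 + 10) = 29 / 41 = 0.71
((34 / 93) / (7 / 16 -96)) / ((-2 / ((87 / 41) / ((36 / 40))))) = 78880 / 17490231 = 0.00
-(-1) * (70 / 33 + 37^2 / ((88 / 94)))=193309 / 132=1464.46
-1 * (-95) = 95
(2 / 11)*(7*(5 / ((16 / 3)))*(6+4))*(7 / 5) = 16.70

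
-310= -310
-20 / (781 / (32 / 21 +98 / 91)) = -200 / 3003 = -0.07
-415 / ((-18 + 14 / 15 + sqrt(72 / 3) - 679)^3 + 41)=6871091785903125*sqrt(6) / 647676193000214760741158 + 797228187987808125 / 647676193000214760741158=0.00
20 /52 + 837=10886 /13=837.38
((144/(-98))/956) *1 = -18/11711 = -0.00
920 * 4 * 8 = 29440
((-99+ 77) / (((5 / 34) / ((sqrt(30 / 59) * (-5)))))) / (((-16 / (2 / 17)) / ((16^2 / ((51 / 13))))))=-18304 * sqrt(1770) / 3009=-255.92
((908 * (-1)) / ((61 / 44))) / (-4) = 163.74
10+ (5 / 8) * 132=185 / 2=92.50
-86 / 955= -0.09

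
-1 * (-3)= 3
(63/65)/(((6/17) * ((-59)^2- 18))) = 357/450190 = 0.00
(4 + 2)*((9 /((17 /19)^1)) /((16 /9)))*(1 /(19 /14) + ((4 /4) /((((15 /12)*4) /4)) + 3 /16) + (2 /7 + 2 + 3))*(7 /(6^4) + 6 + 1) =290218017 /174080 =1667.15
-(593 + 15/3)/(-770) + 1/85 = 1032/1309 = 0.79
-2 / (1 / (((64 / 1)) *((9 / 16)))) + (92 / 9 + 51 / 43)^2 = 8708857 / 149769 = 58.15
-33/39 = -11/13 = -0.85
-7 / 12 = -0.58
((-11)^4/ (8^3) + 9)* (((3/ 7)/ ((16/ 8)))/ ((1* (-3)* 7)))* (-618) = 5947941/ 25088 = 237.08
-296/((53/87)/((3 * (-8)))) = 618048/53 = 11661.28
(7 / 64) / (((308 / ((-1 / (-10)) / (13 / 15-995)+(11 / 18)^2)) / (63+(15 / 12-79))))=-53214047 / 27210940416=-0.00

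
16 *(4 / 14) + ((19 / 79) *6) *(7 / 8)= 12905 / 2212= 5.83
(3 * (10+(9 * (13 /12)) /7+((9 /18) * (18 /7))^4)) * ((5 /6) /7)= 678305 /134456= 5.04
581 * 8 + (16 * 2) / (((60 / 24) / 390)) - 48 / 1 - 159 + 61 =9494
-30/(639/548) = -5480/213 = -25.73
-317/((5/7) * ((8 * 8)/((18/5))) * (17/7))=-139797/13600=-10.28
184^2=33856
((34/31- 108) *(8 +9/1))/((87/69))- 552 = -1792022/899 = -1993.35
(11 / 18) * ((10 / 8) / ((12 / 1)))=55 / 864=0.06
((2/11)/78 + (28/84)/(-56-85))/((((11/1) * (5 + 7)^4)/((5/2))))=-5/13797298944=-0.00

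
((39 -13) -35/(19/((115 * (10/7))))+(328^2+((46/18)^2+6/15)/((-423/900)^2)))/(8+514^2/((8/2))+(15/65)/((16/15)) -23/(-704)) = 3339695384030720/2055279216175893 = 1.62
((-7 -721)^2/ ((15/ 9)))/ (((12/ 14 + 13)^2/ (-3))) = -233722944/ 47045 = -4968.07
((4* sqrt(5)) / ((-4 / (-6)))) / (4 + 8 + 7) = 6* sqrt(5) / 19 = 0.71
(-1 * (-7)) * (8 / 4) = 14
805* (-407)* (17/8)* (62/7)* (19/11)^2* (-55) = 4047504925/4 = 1011876231.25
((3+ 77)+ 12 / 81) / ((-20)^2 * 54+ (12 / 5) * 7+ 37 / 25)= 54100 / 14592339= 0.00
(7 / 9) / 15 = 7 / 135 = 0.05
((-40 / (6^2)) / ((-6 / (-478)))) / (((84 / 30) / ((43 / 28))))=-48.55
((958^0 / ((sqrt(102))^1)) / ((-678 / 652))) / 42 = -163 * sqrt(102) / 726138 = -0.00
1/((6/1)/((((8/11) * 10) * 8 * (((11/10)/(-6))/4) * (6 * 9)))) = -24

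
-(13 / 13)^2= -1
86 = 86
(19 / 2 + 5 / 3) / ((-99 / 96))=-1072 / 99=-10.83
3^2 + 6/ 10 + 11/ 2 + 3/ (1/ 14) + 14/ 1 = 71.10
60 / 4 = 15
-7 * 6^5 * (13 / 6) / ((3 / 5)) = -196560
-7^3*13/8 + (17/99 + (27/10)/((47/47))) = -2195833/3960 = -554.50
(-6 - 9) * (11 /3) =-55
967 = 967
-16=-16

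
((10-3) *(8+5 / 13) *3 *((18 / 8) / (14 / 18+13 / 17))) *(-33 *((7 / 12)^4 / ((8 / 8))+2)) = -56338591617 / 3141632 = -17932.91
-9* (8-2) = -54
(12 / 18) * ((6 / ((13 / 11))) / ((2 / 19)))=418 / 13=32.15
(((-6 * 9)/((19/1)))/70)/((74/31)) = -837/49210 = -0.02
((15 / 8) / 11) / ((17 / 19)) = 285 / 1496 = 0.19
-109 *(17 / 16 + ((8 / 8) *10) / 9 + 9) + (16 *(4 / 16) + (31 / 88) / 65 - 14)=-126426457 / 102960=-1227.92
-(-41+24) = 17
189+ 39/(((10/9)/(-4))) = 243/5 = 48.60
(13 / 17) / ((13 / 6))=6 / 17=0.35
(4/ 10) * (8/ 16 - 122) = -243/ 5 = -48.60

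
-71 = -71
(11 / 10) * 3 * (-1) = -33 / 10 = -3.30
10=10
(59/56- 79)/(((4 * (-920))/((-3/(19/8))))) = -2619/97888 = -0.03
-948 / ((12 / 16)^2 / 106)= -535936 / 3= -178645.33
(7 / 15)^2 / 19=49 / 4275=0.01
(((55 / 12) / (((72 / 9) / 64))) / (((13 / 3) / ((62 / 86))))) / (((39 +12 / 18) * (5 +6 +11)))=465 / 66521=0.01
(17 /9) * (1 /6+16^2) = 26129 /54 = 483.87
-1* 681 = -681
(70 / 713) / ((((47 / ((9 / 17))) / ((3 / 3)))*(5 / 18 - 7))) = -11340 / 68932127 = -0.00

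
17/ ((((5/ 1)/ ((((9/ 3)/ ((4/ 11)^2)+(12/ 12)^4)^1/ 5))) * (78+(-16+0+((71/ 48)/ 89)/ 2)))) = 3440562/ 13244975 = 0.26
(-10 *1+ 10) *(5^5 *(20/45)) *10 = 0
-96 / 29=-3.31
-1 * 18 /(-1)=18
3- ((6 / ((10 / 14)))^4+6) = -3113571 / 625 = -4981.71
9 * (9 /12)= 27 /4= 6.75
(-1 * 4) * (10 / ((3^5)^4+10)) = -40 / 3486784411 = -0.00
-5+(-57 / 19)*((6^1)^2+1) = -116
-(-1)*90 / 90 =1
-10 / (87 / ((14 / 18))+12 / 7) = -14 / 159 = -0.09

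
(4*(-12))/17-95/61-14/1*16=-236831/1037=-228.38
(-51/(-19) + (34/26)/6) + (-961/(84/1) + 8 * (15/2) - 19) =224505/6916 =32.46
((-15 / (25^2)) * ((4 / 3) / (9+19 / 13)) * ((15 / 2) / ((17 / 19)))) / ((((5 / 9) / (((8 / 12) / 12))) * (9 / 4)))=-247 / 216750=-0.00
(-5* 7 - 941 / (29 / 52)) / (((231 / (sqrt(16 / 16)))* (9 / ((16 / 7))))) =-266384 / 140679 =-1.89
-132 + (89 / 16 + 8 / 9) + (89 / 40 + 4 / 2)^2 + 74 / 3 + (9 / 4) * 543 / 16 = -24019 / 3600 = -6.67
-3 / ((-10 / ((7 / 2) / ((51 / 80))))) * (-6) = -168 / 17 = -9.88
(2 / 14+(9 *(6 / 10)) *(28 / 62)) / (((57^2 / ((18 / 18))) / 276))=257692 / 1175055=0.22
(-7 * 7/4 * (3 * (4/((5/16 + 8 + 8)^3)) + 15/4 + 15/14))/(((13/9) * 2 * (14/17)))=-13609178249/547874496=-24.84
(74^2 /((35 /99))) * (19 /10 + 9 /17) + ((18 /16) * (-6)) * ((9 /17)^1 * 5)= 63940257 /1700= 37611.92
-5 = -5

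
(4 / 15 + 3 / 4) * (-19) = -1159 / 60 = -19.32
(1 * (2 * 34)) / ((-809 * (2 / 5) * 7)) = -170 / 5663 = -0.03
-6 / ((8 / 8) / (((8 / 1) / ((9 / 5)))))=-80 / 3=-26.67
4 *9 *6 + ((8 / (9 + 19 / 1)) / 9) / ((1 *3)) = 216.01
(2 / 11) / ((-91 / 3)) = -6 / 1001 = -0.01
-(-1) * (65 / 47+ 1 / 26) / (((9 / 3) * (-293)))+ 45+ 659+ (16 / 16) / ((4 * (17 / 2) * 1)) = 2142631854 / 3043391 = 704.03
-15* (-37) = 555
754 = 754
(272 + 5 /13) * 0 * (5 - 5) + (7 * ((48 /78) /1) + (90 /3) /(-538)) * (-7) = -29.76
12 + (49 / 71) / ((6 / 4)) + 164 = 176.46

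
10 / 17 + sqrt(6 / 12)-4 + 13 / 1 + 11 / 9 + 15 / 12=sqrt(2) / 2 + 7381 / 612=12.77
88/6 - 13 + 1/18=31/18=1.72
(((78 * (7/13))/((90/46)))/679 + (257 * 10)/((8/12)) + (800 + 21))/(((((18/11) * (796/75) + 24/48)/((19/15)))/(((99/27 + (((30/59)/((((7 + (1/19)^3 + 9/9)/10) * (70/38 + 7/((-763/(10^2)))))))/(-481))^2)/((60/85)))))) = 1751636312154415757385741769176317/1017239177214604278973205591697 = 1721.95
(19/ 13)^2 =361/ 169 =2.14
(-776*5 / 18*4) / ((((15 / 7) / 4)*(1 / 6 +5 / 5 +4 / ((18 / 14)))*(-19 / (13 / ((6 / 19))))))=80704 / 99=815.19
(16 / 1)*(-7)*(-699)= 78288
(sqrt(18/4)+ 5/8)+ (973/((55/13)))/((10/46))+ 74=3 * sqrt(2)/2+ 2491591/2200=1134.66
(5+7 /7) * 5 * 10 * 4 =1200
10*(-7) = -70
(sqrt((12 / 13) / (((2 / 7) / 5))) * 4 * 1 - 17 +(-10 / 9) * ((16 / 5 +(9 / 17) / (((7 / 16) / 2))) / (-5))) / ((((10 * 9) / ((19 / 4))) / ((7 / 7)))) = -1602593 / 1927800 +19 * sqrt(2730) / 1170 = 0.02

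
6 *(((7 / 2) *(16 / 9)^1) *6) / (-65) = -224 / 65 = -3.45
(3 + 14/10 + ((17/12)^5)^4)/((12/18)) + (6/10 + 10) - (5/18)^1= 20537409495034066486492229/12779199974824917073920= 1607.10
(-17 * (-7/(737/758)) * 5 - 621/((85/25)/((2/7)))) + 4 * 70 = 73650260/87703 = 839.77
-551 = -551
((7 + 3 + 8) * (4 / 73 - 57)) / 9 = -8314 / 73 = -113.89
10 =10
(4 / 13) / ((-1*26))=-2 / 169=-0.01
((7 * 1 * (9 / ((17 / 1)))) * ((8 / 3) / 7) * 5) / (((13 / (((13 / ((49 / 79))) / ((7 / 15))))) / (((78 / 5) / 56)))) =6.79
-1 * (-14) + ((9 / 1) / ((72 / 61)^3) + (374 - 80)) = 13000357 / 41472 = 313.47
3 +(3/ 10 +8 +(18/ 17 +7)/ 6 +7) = 19.64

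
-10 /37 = -0.27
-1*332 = -332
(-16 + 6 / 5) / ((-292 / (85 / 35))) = 629 / 5110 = 0.12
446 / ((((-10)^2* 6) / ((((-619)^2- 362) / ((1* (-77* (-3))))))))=1231.81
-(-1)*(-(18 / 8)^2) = -81 / 16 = -5.06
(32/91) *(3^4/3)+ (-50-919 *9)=-8311.51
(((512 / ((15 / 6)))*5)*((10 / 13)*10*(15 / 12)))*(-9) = -1152000 / 13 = -88615.38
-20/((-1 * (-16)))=-5/4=-1.25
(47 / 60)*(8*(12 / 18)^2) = 376 / 135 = 2.79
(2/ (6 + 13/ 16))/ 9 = 32/ 981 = 0.03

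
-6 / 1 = -6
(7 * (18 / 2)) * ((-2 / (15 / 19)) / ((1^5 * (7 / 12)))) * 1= -1368 / 5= -273.60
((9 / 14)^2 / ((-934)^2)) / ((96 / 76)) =513 / 1367854208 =0.00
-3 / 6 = -1 / 2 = -0.50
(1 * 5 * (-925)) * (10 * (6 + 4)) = -462500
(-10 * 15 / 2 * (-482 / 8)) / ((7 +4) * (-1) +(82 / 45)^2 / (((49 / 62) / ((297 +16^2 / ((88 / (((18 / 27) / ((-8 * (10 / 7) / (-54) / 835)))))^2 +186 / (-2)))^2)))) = 2346377684760220412742616875 / 188881606904721169762221911668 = 0.01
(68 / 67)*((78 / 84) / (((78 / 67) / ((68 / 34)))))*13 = 442 / 21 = 21.05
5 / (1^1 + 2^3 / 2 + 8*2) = 5 / 21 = 0.24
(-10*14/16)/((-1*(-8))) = -35/32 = -1.09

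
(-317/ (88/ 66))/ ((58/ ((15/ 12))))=-4755/ 928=-5.12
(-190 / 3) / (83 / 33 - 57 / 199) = -207955 / 7318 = -28.42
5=5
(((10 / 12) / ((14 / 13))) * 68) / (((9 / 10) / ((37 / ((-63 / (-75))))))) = 10221250 / 3969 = 2575.27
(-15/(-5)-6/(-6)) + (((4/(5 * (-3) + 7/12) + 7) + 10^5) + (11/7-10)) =121102778/1211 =100002.29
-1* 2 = -2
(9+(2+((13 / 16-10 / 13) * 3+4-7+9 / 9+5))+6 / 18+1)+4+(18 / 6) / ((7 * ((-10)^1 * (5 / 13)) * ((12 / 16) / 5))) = 408851 / 21840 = 18.72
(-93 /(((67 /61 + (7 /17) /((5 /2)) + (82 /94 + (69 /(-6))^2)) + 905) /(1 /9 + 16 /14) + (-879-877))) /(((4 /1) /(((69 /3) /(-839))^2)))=947135970285 /50256818489715659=0.00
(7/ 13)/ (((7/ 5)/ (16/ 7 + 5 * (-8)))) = -1320/ 91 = -14.51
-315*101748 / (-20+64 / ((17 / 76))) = -45405045 / 377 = -120437.79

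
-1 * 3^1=-3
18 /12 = 3 /2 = 1.50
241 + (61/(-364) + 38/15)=1328777/5460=243.37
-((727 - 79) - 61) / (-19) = 587 / 19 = 30.89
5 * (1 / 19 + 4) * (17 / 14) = 24.61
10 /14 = 5 /7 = 0.71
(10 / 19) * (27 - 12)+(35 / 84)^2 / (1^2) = 22075 / 2736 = 8.07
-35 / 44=-0.80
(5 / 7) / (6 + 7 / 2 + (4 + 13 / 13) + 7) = 0.03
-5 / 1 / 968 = -5 / 968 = -0.01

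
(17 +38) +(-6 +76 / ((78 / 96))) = 1853 / 13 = 142.54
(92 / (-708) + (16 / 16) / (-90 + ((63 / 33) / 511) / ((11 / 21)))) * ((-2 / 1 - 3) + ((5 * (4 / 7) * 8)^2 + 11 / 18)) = -3659544361 / 50079141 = -73.08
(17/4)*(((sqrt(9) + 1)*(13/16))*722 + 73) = 82263/8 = 10282.88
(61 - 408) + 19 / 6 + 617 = 1639 / 6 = 273.17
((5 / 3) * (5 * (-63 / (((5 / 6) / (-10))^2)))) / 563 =-75600 / 563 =-134.28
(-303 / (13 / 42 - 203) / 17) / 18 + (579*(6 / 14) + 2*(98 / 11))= 2963795798 / 11143517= 265.97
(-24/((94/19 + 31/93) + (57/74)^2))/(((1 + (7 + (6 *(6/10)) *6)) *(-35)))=50616/12834283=0.00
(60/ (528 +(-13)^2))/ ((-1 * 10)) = -6/ 697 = -0.01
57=57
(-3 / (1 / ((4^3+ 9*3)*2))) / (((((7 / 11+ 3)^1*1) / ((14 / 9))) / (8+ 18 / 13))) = -32879 / 15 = -2191.93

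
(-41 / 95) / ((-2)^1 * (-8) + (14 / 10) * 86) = -41 / 12958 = -0.00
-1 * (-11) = 11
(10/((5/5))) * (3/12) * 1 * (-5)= -25/2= -12.50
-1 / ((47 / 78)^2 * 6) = -1014 / 2209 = -0.46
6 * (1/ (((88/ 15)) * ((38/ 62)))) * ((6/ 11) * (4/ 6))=1395/ 2299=0.61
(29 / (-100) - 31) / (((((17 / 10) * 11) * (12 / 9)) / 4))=-9387 / 1870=-5.02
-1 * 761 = -761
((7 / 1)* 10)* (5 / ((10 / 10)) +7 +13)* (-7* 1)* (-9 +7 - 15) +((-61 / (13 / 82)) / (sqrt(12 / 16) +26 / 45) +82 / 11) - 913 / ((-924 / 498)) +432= 108870553185 / 519134 - 20258100* sqrt(3) / 43823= 208915.03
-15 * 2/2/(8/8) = -15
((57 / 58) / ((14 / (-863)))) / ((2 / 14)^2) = -344337 / 116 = -2968.42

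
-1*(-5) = 5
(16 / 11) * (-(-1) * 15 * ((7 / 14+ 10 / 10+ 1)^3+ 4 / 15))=3814 / 11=346.73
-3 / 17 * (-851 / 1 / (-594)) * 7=-5957 / 3366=-1.77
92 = 92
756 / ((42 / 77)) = 1386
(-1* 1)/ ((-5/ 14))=14/ 5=2.80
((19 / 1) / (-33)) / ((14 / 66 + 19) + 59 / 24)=-152 / 5721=-0.03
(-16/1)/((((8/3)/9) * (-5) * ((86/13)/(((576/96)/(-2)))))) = -1053/215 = -4.90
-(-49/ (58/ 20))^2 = -240100/ 841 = -285.49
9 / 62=0.15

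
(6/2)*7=21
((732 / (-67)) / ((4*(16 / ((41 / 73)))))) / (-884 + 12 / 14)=52521 / 483778592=0.00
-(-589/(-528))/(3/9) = -589/176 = -3.35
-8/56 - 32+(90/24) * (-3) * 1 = -1215/28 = -43.39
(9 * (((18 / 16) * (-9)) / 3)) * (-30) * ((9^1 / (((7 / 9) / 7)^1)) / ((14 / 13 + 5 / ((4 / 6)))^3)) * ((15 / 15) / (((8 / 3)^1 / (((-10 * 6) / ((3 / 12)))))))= -116757587700 / 11089567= -10528.60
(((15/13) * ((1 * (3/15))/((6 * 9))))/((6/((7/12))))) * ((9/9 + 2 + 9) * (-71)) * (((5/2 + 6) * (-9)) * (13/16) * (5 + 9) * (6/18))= 59143/576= 102.68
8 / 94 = 4 / 47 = 0.09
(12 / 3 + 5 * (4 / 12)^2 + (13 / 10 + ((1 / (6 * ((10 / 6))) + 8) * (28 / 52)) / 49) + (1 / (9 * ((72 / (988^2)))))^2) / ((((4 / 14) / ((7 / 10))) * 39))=47419653774269 / 332642700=142554.32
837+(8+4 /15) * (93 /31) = 4309 /5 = 861.80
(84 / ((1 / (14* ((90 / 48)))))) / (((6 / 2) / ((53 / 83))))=38955 / 83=469.34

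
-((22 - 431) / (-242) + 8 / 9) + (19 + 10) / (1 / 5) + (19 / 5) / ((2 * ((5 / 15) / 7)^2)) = 5337848 / 5445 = 980.32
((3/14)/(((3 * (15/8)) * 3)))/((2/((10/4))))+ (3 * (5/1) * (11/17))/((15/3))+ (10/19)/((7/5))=6782/2907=2.33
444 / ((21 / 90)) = 13320 / 7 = 1902.86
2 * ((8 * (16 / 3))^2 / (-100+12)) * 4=-165.49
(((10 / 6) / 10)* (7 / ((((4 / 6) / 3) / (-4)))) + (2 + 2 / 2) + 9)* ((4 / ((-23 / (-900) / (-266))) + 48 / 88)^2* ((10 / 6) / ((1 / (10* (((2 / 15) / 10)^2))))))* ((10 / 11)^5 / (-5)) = 59175371576236800 / 10308713459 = 5740325.58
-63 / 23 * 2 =-126 / 23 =-5.48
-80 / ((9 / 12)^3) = -5120 / 27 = -189.63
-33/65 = -0.51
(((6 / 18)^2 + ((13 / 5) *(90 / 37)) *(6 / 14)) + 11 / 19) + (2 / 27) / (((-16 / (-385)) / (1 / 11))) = 3786731 / 1062936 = 3.56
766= 766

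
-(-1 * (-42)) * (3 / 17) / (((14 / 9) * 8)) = -81 / 136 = -0.60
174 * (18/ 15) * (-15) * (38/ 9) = -13224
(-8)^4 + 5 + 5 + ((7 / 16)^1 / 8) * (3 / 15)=2627847 / 640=4106.01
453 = 453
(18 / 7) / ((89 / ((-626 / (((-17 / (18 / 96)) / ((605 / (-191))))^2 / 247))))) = -2292118460775 / 420370854848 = -5.45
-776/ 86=-388/ 43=-9.02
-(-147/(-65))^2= -21609/4225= -5.11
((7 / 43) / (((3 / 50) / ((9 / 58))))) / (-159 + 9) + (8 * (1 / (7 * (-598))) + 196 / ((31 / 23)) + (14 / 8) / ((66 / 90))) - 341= -687788523621 / 3560000444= -193.20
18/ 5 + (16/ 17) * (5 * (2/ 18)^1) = 3154/ 765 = 4.12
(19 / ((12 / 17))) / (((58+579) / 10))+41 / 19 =187387 / 72618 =2.58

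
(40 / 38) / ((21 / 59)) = 1180 / 399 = 2.96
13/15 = 0.87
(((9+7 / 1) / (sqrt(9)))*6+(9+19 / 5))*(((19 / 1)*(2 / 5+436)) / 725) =9286592 / 18125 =512.36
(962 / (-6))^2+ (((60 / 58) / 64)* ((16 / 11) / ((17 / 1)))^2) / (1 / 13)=234623435501 / 9126909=25706.78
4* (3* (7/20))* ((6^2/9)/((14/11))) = 66/5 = 13.20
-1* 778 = -778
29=29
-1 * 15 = -15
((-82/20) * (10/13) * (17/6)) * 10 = -3485/39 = -89.36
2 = 2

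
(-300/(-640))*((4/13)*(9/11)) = 135/1144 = 0.12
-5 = -5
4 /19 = 0.21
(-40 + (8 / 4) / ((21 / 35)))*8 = -880 / 3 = -293.33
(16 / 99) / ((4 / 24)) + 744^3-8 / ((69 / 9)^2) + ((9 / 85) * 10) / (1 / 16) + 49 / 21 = 122218615904357 / 296769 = 411830804.11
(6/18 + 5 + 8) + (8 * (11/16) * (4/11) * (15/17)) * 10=1580/51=30.98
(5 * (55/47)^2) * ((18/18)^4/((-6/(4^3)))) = -484000/6627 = -73.03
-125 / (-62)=125 / 62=2.02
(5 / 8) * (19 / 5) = 19 / 8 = 2.38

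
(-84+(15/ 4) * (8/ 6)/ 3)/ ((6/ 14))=-1729/ 9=-192.11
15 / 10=3 / 2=1.50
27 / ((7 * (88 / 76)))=513 / 154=3.33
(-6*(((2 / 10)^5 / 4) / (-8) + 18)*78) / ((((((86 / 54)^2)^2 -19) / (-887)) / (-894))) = 44375608889549654067 / 83482225000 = 531557572.76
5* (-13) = -65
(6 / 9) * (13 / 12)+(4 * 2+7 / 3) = 199 / 18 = 11.06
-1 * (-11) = 11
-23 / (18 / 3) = -23 / 6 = -3.83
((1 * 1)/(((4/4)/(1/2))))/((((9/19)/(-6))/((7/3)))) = -133/9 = -14.78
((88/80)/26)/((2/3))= 33/520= 0.06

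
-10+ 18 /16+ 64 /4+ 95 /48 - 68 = -2827 /48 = -58.90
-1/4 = -0.25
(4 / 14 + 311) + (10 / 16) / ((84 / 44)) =52351 / 168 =311.61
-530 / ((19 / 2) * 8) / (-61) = 265 / 2318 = 0.11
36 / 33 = 12 / 11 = 1.09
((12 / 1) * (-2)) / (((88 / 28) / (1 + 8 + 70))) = -6636 / 11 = -603.27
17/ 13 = 1.31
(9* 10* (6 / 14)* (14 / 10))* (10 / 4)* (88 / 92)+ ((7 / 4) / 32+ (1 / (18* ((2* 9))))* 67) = 30855313 / 238464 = 129.39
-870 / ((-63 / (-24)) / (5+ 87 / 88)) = -152830 / 77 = -1984.81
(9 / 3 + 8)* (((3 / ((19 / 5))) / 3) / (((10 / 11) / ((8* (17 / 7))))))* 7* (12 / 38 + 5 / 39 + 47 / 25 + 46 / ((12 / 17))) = 10287176306 / 351975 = 29227.01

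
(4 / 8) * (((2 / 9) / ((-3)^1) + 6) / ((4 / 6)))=40 / 9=4.44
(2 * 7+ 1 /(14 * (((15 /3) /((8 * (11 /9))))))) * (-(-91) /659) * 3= 57902 /9885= 5.86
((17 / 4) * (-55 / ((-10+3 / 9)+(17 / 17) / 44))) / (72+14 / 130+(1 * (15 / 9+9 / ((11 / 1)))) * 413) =66183975 / 2999138353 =0.02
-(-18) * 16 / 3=96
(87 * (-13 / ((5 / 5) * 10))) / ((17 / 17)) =-1131 / 10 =-113.10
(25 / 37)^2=625 / 1369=0.46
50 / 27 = 1.85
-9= -9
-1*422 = -422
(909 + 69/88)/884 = 80061/77792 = 1.03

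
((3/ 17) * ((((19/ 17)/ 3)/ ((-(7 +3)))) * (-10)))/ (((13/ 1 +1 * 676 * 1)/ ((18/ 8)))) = 171/ 796484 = 0.00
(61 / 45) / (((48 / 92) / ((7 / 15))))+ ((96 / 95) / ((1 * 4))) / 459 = 1.21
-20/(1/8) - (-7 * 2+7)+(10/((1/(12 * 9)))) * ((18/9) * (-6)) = -13113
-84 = -84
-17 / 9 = -1.89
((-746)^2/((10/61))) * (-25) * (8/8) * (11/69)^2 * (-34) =349149790660/4761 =73335389.76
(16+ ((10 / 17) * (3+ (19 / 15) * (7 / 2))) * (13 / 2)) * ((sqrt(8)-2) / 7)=-4531 / 357+ 4531 * sqrt(2) / 357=5.26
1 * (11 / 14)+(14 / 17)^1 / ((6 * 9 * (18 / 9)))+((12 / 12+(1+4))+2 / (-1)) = 15401 / 3213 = 4.79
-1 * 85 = -85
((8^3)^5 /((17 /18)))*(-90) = -56998682783907840 /17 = -3352863693171049.41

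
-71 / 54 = -1.31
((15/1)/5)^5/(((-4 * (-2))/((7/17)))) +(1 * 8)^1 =20.51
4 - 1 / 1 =3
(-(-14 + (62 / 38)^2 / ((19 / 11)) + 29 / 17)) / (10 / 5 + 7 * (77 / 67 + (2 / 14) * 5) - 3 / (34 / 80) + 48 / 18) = 1211628 / 1200325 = 1.01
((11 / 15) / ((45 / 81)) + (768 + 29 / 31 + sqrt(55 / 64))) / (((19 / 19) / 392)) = 49 * sqrt(55) + 234003616 / 775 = 302303.54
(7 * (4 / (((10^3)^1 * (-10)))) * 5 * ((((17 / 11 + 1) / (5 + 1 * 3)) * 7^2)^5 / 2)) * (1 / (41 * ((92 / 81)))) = -138.47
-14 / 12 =-7 / 6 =-1.17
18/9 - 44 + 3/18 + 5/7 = -41.12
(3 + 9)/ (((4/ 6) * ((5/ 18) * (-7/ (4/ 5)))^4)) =483729408/ 937890625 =0.52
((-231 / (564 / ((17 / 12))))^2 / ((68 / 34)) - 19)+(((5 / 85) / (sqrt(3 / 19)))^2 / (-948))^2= -899268359750354095 / 47752989360726528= -18.83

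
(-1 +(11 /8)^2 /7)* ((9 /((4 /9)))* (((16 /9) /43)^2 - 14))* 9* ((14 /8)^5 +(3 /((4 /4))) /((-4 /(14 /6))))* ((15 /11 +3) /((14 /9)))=16242601158225 /212058112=76595.05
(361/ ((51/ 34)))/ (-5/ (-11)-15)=-3971/ 240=-16.55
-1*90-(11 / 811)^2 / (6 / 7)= -355170187 / 3946326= -90.00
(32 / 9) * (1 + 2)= 32 / 3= 10.67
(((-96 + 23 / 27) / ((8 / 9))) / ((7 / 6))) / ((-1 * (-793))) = -367 / 3172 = -0.12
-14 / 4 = -7 / 2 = -3.50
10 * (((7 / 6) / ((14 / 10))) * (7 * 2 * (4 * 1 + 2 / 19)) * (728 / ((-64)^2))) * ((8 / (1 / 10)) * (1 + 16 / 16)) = 13620.07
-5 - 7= -12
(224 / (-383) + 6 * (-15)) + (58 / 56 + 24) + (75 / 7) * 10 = 446051 / 10724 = 41.59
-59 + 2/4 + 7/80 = -4673/80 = -58.41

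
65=65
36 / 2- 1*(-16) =34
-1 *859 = -859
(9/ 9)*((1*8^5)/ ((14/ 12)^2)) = 1179648/ 49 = 24074.45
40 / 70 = 4 / 7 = 0.57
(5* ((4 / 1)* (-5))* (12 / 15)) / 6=-40 / 3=-13.33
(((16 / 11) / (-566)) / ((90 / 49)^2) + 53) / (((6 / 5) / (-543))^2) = 10945382055403 / 1008612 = 10851925.27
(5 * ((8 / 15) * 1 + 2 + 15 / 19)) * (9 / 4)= 2841 / 76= 37.38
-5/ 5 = -1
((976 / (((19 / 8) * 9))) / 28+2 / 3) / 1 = 2.30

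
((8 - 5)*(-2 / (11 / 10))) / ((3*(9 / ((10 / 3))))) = -200 / 297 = -0.67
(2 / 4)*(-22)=-11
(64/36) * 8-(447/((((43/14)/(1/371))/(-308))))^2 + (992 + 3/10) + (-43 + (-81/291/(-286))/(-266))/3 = -23465999795955058543/1724727818153340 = -13605.62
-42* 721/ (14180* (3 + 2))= -15141/ 35450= -0.43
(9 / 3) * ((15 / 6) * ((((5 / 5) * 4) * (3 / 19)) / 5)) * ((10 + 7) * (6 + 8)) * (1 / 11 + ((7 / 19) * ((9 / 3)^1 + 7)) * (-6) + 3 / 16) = -78171219 / 15884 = -4921.38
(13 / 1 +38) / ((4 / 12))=153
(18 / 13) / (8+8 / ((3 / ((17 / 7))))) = 189 / 1976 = 0.10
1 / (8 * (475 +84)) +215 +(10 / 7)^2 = 217.04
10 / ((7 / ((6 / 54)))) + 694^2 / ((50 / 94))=1426124446 / 1575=905475.84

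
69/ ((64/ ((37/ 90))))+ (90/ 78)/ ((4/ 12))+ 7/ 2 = 184823/ 24960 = 7.40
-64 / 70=-0.91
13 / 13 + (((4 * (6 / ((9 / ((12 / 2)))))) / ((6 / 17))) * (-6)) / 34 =-7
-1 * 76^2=-5776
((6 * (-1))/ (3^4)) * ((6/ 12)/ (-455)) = 1/ 12285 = 0.00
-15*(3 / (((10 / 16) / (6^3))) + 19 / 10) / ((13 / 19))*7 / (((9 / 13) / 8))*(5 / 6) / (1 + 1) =-6907355 / 9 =-767483.89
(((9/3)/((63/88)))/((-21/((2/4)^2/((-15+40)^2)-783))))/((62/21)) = 21532489/406875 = 52.92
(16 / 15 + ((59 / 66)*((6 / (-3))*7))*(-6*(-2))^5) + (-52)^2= -3111465.12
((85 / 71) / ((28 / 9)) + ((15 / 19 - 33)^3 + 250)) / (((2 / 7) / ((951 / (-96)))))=143371820009093 / 124669184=1150018.12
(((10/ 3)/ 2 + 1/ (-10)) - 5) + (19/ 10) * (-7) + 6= -161/ 15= -10.73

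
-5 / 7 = -0.71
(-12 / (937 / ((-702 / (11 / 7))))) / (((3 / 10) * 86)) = 0.22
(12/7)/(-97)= -12/679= -0.02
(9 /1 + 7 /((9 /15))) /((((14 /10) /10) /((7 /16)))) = 775 /12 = 64.58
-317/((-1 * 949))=317/949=0.33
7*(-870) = -6090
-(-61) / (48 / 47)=2867 / 48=59.73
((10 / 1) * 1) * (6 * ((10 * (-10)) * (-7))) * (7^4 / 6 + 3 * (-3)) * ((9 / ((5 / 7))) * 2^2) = 828021600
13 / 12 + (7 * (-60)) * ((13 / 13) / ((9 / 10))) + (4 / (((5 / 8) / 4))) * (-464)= -12343.98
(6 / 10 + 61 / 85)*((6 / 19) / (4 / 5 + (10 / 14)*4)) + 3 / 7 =4905 / 9044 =0.54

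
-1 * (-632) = 632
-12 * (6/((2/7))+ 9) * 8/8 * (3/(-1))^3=9720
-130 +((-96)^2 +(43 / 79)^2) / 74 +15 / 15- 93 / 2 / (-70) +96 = 80566543 / 873740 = 92.21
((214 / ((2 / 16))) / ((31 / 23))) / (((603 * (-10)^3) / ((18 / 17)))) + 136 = 600243156 / 4413625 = 136.00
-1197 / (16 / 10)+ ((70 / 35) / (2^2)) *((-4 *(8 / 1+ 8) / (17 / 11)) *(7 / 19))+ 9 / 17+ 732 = -60011 / 2584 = -23.22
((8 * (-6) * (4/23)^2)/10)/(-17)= 384/44965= 0.01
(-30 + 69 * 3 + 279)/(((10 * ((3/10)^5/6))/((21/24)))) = 2660000/27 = 98518.52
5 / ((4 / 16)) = 20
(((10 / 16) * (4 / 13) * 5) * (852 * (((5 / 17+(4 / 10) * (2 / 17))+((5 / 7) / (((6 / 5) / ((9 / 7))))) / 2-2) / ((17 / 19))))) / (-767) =430216335 / 282398662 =1.52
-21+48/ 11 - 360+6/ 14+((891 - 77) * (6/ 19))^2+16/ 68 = 31046508476/ 472549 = 65700.08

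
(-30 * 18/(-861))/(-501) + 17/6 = 814433/287574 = 2.83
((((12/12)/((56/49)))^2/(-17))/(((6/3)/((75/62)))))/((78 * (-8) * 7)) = 175/28061696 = 0.00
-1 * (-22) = 22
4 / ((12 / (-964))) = -964 / 3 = -321.33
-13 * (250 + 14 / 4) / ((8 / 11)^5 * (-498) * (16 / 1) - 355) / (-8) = -1061487141 / 5092296464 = -0.21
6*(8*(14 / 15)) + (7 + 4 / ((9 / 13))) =2591 / 45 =57.58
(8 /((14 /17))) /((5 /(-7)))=-68 /5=-13.60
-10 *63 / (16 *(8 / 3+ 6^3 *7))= -945 / 36352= -0.03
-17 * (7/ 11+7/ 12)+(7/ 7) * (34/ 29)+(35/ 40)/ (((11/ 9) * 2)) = -294059/ 15312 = -19.20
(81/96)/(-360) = -3/1280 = -0.00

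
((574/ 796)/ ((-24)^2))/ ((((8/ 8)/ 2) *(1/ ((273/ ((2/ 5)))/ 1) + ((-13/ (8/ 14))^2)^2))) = 522340/ 55882078899369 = 0.00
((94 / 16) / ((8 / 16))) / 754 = 47 / 3016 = 0.02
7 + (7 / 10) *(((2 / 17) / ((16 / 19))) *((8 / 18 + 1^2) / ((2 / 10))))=7.71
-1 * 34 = -34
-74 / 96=-37 / 48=-0.77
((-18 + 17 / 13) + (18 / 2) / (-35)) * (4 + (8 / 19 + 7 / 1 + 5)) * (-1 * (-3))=-555264 / 665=-834.98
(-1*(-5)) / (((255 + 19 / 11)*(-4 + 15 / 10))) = -11 / 1412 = -0.01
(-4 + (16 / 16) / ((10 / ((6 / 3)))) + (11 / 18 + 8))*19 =8227 / 90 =91.41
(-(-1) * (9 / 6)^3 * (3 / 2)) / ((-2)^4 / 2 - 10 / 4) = 81 / 88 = 0.92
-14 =-14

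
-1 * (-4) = 4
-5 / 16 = -0.31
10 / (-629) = -10 / 629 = -0.02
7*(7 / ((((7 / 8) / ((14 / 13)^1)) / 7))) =5488 / 13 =422.15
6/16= 3/8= 0.38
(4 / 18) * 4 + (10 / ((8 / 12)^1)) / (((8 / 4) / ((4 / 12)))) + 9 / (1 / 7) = 1195 / 18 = 66.39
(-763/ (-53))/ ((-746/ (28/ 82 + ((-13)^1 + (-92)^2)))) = -264383315/ 1621058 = -163.09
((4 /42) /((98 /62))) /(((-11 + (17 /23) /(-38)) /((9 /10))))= -0.00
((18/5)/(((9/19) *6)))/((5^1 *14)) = 19/1050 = 0.02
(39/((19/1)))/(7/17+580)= 17/4807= 0.00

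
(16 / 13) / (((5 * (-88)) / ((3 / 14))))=-3 / 5005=-0.00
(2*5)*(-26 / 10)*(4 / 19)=-104 / 19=-5.47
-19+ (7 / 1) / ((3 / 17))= 62 / 3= 20.67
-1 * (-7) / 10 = 0.70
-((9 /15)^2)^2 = -81 /625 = -0.13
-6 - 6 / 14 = -45 / 7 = -6.43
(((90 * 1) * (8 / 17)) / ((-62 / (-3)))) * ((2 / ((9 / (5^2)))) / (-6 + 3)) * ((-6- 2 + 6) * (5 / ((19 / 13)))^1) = 260000 / 10013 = 25.97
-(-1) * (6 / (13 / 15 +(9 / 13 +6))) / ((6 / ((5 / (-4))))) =-975 / 5896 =-0.17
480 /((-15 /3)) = -96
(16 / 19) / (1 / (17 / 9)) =272 / 171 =1.59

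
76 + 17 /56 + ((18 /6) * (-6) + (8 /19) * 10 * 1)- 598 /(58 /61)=-17477361 /30856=-566.42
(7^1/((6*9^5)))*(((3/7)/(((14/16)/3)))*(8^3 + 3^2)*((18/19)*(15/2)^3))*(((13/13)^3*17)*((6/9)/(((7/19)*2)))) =92.98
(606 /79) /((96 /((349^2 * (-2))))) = -19465.03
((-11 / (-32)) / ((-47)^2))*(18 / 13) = 0.00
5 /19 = 0.26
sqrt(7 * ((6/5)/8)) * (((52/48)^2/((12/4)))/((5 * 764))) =0.00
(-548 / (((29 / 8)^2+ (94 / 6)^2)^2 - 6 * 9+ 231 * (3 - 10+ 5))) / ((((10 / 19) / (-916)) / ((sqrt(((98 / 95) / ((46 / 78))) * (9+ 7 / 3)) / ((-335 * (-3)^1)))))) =388595515392 * sqrt(482885) / 4240334374308625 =0.06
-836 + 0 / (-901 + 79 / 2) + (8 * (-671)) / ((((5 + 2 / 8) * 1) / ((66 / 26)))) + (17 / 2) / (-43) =-26856595 / 7826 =-3431.71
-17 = -17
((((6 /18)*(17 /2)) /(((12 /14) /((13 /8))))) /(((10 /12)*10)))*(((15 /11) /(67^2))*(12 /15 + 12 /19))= 26299 /93820100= 0.00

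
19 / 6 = 3.17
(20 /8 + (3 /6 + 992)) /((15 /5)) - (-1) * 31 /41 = 40888 /123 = 332.42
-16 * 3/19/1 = -48/19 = -2.53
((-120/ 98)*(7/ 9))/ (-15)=4/ 63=0.06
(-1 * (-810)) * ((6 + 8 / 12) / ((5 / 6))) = 6480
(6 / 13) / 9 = 0.05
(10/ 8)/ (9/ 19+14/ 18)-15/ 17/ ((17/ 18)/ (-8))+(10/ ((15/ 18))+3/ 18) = 15317681/ 742152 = 20.64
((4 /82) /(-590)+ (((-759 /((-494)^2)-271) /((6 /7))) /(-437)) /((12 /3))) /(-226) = -5596719262907 /6996178610640960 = -0.00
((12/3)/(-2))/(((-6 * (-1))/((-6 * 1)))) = 2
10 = 10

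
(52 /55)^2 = 2704 /3025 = 0.89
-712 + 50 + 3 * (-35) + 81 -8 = -694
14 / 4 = 7 / 2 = 3.50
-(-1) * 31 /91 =31 /91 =0.34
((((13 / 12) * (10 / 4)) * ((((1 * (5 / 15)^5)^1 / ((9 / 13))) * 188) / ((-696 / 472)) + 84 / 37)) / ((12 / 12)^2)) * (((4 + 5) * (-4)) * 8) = -2768309440 / 2346651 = -1179.69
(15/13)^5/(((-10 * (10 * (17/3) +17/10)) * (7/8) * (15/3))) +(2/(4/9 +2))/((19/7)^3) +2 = 2.04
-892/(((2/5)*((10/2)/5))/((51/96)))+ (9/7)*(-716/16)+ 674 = -63641/112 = -568.22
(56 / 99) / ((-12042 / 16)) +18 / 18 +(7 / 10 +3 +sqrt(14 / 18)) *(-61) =-278.50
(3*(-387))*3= -3483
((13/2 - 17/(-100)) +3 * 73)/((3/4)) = 22567/75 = 300.89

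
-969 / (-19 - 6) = 969 / 25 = 38.76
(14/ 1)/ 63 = 2/ 9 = 0.22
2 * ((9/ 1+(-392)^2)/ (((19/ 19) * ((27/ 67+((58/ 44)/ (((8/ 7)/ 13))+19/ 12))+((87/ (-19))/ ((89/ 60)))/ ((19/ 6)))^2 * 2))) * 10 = 1985223635817180028807680/ 330953917138360487689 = 5998.49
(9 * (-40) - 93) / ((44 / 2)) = -453 / 22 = -20.59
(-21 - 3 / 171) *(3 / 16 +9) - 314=-77079 / 152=-507.10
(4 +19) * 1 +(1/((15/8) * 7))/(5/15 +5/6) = 5651/245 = 23.07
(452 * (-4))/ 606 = -904/ 303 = -2.98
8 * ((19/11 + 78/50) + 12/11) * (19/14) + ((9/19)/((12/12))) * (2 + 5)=265693/5225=50.85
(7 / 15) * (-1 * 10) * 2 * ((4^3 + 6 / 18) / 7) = -772 / 9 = -85.78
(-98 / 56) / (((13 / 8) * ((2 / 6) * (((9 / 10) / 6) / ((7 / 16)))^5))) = -367653125 / 539136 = -681.93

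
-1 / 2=-0.50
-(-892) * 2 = 1784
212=212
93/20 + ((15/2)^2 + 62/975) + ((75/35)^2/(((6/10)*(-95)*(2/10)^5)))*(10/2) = -2174479901/1815450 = -1197.76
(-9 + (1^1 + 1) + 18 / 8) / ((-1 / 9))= 171 / 4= 42.75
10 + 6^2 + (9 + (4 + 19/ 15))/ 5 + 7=4189/ 75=55.85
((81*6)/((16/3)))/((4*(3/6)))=729/16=45.56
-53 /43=-1.23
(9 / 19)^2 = 0.22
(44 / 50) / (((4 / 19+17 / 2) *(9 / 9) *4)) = 209 / 8275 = 0.03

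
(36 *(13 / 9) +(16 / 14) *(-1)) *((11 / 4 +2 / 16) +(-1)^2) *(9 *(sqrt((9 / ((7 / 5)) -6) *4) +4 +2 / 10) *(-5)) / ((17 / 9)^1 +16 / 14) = -4693059 / 382 -1117395 *sqrt(21) / 1337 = -16115.37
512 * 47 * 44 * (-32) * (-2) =67764224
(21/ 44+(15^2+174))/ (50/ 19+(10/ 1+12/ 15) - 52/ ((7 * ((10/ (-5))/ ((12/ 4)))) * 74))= 432482085/ 14704316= 29.41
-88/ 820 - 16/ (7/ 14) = -6582/ 205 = -32.11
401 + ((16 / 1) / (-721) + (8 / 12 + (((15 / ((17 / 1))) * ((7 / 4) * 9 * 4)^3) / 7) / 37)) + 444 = 2309489986 / 1360527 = 1697.50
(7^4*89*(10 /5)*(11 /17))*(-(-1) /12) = 23044.89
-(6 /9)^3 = -0.30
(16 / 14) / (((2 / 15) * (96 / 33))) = 165 / 56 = 2.95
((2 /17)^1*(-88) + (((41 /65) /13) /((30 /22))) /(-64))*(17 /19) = -142778867 /15412800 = -9.26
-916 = -916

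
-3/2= -1.50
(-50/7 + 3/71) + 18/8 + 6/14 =-8791/1988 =-4.42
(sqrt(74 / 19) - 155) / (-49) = 3.12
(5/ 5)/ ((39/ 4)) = 4/ 39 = 0.10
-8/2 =-4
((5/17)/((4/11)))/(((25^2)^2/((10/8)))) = 11/4250000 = 0.00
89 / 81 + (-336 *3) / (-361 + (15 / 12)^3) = 7270603 / 1861299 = 3.91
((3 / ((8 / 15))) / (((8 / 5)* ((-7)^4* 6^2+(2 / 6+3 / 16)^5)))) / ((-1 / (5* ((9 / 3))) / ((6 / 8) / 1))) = -10077696000 / 22024245543673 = -0.00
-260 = -260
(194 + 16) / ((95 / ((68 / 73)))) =2856 / 1387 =2.06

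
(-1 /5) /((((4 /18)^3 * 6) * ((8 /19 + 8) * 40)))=-4617 /512000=-0.01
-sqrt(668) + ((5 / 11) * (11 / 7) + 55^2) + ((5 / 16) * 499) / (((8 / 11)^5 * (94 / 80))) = 79302245135 / 21561344 - 2 * sqrt(167) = 3652.14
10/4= 5/2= 2.50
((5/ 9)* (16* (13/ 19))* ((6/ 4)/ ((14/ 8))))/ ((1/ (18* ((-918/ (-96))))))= 119340/ 133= 897.29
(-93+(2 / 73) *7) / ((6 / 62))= -210025 / 219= -959.02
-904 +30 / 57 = -17166 / 19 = -903.47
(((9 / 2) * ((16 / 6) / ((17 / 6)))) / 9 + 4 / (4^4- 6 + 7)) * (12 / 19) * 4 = 101952 / 83011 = 1.23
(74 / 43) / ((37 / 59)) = 2.74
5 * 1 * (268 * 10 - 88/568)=951345/71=13399.23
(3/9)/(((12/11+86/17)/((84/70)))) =187/2875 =0.07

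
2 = 2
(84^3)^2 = 351298031616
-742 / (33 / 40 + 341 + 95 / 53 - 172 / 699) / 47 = -1099554960 / 23915253977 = -0.05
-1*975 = -975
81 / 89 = 0.91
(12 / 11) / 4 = 3 / 11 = 0.27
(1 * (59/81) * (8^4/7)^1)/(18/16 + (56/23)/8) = 44466176/149121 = 298.19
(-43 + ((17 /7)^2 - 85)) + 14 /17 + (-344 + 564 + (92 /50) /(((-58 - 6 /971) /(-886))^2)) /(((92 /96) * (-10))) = -89759088387383061 /474842789274875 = -189.03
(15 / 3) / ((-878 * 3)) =-5 / 2634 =-0.00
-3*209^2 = -131043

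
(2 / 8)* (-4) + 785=784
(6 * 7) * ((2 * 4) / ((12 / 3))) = 84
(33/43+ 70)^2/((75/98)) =6543.83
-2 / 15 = -0.13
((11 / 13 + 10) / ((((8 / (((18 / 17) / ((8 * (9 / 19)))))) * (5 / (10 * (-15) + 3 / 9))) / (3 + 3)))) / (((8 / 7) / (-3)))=178.59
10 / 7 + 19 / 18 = 2.48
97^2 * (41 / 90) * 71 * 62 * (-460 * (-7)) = 546805954436 / 9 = 60756217159.56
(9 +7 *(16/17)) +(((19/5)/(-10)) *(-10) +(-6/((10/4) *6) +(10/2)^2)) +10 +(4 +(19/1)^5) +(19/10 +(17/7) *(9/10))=1473315839/595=2476161.07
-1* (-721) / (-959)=-103 / 137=-0.75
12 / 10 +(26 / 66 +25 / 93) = 3176 / 1705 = 1.86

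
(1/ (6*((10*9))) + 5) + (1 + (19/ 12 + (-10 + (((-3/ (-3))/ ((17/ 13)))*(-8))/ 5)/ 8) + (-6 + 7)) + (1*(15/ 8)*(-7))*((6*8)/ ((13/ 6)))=-33843271/ 119340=-283.59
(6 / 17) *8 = 48 / 17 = 2.82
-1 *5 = -5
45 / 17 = 2.65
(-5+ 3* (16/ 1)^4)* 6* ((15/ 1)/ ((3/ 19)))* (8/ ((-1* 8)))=-112063710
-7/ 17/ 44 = -7/ 748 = -0.01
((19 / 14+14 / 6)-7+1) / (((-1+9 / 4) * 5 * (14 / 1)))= -97 / 3675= -0.03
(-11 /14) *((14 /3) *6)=-22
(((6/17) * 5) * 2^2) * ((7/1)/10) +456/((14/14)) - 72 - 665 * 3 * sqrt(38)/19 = 6612/17 - 105 * sqrt(38) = -258.32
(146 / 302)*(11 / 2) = 803 / 302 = 2.66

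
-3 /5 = -0.60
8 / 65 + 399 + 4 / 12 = 77894 / 195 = 399.46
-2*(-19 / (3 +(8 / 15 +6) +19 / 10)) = 1140 / 343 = 3.32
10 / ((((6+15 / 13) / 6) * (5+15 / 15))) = 130 / 93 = 1.40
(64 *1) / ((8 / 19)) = 152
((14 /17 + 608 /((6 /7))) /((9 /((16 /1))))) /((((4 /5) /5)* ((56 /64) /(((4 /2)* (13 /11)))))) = 107619200 /5049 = 21314.95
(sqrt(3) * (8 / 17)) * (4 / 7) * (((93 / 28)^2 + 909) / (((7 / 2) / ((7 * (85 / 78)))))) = 184950 * sqrt(3) / 343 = 933.94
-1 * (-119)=119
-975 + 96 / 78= -973.77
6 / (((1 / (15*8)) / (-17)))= -12240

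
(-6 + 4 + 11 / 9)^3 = -343 / 729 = -0.47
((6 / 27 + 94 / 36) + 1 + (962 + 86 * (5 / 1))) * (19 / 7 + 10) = 745375 / 42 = 17747.02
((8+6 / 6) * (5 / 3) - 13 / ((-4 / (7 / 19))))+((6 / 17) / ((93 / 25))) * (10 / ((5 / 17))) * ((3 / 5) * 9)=79201 / 2356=33.62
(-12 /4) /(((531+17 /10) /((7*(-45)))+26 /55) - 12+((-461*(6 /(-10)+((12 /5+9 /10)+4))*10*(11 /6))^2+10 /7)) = -23100 /24690225094699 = -0.00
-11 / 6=-1.83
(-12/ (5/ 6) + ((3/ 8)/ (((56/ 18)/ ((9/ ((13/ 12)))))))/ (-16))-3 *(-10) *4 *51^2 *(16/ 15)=19388884419/ 58240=332913.54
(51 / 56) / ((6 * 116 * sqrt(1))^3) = 0.00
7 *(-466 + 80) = -2702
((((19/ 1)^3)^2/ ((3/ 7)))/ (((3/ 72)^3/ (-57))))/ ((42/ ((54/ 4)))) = -27802986569856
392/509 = 0.77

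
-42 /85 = -0.49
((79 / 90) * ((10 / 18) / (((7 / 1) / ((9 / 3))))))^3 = 493039 / 54010152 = 0.01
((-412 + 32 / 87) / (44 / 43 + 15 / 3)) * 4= -879952 / 3219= -273.36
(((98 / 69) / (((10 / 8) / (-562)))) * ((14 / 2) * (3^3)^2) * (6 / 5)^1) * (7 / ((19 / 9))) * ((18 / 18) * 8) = -1133205002496 / 10925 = -103725858.35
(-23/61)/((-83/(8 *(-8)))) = -1472/5063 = -0.29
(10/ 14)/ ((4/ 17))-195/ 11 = -4525/ 308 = -14.69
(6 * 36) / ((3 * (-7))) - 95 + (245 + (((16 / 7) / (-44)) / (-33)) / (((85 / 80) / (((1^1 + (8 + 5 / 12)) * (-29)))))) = 18053282 / 129591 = 139.31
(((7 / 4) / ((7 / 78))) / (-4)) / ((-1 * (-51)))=-13 / 136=-0.10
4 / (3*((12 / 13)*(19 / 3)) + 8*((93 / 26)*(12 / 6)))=13 / 243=0.05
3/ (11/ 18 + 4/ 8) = 27/ 10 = 2.70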